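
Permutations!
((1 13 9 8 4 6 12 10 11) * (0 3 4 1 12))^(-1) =((0 3 4 6)(1 13 9 8)(10 11 12))^(-1) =(0 6 4 3)(1 8 9 13)(10 12 11)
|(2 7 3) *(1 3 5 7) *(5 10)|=3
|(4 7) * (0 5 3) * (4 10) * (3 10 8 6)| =|(0 5 10 4 7 8 6 3)| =8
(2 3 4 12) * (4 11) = (2 3 11 4 12) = [0, 1, 3, 11, 12, 5, 6, 7, 8, 9, 10, 4, 2]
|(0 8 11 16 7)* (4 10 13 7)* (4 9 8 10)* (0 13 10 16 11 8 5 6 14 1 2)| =8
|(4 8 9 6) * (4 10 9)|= |(4 8)(6 10 9)|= 6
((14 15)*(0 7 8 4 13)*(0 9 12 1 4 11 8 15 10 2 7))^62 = (1 13 12 4 9)(2 15 10 7 14)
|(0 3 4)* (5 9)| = |(0 3 4)(5 9)| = 6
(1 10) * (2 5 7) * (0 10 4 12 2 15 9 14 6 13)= (0 10 1 4 12 2 5 7 15 9 14 6 13)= [10, 4, 5, 3, 12, 7, 13, 15, 8, 14, 1, 11, 2, 0, 6, 9]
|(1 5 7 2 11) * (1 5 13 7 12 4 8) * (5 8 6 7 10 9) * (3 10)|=13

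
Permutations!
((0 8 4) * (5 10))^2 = ((0 8 4)(5 10))^2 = (10)(0 4 8)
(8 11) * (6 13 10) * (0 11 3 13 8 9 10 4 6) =(0 11 9 10)(3 13 4 6 8) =[11, 1, 2, 13, 6, 5, 8, 7, 3, 10, 0, 9, 12, 4]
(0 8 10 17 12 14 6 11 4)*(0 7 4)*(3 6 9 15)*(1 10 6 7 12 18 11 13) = [8, 10, 2, 7, 12, 5, 13, 4, 6, 15, 17, 0, 14, 1, 9, 3, 16, 18, 11] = (0 8 6 13 1 10 17 18 11)(3 7 4 12 14 9 15)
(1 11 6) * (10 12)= (1 11 6)(10 12)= [0, 11, 2, 3, 4, 5, 1, 7, 8, 9, 12, 6, 10]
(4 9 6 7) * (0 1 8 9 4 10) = (0 1 8 9 6 7 10) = [1, 8, 2, 3, 4, 5, 7, 10, 9, 6, 0]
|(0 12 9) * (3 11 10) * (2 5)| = |(0 12 9)(2 5)(3 11 10)| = 6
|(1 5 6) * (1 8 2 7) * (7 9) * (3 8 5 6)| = 8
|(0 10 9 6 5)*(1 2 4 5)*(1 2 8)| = 14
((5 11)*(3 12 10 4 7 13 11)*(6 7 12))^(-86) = ((3 6 7 13 11 5)(4 12 10))^(-86) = (3 11 7)(4 12 10)(5 13 6)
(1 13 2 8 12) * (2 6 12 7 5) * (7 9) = (1 13 6 12)(2 8 9 7 5) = [0, 13, 8, 3, 4, 2, 12, 5, 9, 7, 10, 11, 1, 6]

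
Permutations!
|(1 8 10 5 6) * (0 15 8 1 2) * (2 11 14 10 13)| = 5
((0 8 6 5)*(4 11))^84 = ((0 8 6 5)(4 11))^84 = (11)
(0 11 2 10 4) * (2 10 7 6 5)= (0 11 10 4)(2 7 6 5)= [11, 1, 7, 3, 0, 2, 5, 6, 8, 9, 4, 10]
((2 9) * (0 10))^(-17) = ((0 10)(2 9))^(-17) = (0 10)(2 9)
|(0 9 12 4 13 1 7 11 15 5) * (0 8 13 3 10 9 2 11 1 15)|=60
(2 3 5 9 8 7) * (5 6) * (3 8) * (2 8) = (3 6 5 9)(7 8) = [0, 1, 2, 6, 4, 9, 5, 8, 7, 3]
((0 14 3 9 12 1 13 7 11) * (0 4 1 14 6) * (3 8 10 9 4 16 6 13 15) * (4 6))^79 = (0 6 3 15 1 4 16 11 7 13)(8 14 12 9 10)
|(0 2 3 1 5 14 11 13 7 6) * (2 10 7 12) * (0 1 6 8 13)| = |(0 10 7 8 13 12 2 3 6 1 5 14 11)| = 13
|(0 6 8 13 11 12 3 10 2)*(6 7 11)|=21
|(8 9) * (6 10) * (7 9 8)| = |(6 10)(7 9)| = 2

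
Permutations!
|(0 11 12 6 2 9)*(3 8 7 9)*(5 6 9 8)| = |(0 11 12 9)(2 3 5 6)(7 8)| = 4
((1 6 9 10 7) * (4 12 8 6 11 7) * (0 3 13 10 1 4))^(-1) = (0 10 13 3)(1 9 6 8 12 4 7 11)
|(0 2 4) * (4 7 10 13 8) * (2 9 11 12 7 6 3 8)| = |(0 9 11 12 7 10 13 2 6 3 8 4)| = 12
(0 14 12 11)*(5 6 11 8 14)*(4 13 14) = (0 5 6 11)(4 13 14 12 8) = [5, 1, 2, 3, 13, 6, 11, 7, 4, 9, 10, 0, 8, 14, 12]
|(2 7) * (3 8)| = 2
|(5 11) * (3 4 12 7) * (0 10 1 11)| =|(0 10 1 11 5)(3 4 12 7)| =20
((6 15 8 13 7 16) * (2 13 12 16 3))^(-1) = ((2 13 7 3)(6 15 8 12 16))^(-1) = (2 3 7 13)(6 16 12 8 15)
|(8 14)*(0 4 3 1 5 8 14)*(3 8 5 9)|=|(14)(0 4 8)(1 9 3)|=3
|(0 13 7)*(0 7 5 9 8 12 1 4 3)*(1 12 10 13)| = |(0 1 4 3)(5 9 8 10 13)| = 20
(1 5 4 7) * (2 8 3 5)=[0, 2, 8, 5, 7, 4, 6, 1, 3]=(1 2 8 3 5 4 7)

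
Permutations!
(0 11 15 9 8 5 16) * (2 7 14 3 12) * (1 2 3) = (0 11 15 9 8 5 16)(1 2 7 14)(3 12) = [11, 2, 7, 12, 4, 16, 6, 14, 5, 8, 10, 15, 3, 13, 1, 9, 0]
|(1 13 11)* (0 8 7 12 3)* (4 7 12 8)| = 6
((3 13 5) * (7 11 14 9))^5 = (3 5 13)(7 11 14 9)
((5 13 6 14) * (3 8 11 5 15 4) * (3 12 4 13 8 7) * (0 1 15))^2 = ((0 1 15 13 6 14)(3 7)(4 12)(5 8 11))^2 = (0 15 6)(1 13 14)(5 11 8)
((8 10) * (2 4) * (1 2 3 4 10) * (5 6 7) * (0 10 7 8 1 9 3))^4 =((0 10 1 2 7 5 6 8 9 3 4))^4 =(0 7 9 10 5 3 1 6 4 2 8)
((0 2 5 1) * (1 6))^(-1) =(0 1 6 5 2)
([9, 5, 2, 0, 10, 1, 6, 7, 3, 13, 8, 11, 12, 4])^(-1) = (0 3 8 10 4 13 9)(1 5)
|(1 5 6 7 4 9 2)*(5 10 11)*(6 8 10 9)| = |(1 9 2)(4 6 7)(5 8 10 11)| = 12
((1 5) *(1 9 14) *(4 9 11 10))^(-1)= ((1 5 11 10 4 9 14))^(-1)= (1 14 9 4 10 11 5)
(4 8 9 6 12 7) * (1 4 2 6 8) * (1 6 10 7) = [0, 4, 10, 3, 6, 5, 12, 2, 9, 8, 7, 11, 1] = (1 4 6 12)(2 10 7)(8 9)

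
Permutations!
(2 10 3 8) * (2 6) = (2 10 3 8 6) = [0, 1, 10, 8, 4, 5, 2, 7, 6, 9, 3]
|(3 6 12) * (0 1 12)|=|(0 1 12 3 6)|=5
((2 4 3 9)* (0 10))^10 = (10)(2 3)(4 9)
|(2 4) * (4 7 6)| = 4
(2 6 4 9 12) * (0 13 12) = (0 13 12 2 6 4 9) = [13, 1, 6, 3, 9, 5, 4, 7, 8, 0, 10, 11, 2, 12]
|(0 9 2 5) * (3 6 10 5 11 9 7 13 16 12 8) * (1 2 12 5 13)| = 14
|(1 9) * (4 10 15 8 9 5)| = 7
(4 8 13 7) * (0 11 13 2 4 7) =(0 11 13)(2 4 8) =[11, 1, 4, 3, 8, 5, 6, 7, 2, 9, 10, 13, 12, 0]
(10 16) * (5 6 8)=[0, 1, 2, 3, 4, 6, 8, 7, 5, 9, 16, 11, 12, 13, 14, 15, 10]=(5 6 8)(10 16)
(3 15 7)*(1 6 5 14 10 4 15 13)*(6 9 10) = (1 9 10 4 15 7 3 13)(5 14 6) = [0, 9, 2, 13, 15, 14, 5, 3, 8, 10, 4, 11, 12, 1, 6, 7]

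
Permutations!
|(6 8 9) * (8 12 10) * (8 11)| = |(6 12 10 11 8 9)| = 6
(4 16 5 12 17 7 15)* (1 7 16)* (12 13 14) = (1 7 15 4)(5 13 14 12 17 16) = [0, 7, 2, 3, 1, 13, 6, 15, 8, 9, 10, 11, 17, 14, 12, 4, 5, 16]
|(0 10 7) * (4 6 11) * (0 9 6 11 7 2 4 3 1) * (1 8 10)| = |(0 1)(2 4 11 3 8 10)(6 7 9)| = 6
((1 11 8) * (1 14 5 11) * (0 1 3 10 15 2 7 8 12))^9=(0 5 7 10)(1 11 8 15)(2 3 12 14)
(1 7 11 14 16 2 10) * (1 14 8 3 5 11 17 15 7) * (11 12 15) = (2 10 14 16)(3 5 12 15 7 17 11 8) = [0, 1, 10, 5, 4, 12, 6, 17, 3, 9, 14, 8, 15, 13, 16, 7, 2, 11]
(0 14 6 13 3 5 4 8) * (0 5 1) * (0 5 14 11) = [11, 5, 2, 1, 8, 4, 13, 7, 14, 9, 10, 0, 12, 3, 6] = (0 11)(1 5 4 8 14 6 13 3)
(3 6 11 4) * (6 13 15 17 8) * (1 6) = (1 6 11 4 3 13 15 17 8) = [0, 6, 2, 13, 3, 5, 11, 7, 1, 9, 10, 4, 12, 15, 14, 17, 16, 8]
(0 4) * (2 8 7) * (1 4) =(0 1 4)(2 8 7) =[1, 4, 8, 3, 0, 5, 6, 2, 7]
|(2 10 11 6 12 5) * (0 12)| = 7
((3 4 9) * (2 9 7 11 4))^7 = ((2 9 3)(4 7 11))^7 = (2 9 3)(4 7 11)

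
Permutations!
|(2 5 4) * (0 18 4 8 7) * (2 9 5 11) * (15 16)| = |(0 18 4 9 5 8 7)(2 11)(15 16)| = 14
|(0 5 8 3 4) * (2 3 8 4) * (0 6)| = 4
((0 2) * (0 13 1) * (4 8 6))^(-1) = ((0 2 13 1)(4 8 6))^(-1) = (0 1 13 2)(4 6 8)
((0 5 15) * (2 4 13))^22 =(0 5 15)(2 4 13)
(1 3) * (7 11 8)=(1 3)(7 11 8)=[0, 3, 2, 1, 4, 5, 6, 11, 7, 9, 10, 8]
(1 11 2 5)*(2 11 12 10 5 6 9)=(1 12 10 5)(2 6 9)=[0, 12, 6, 3, 4, 1, 9, 7, 8, 2, 5, 11, 10]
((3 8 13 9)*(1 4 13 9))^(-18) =((1 4 13)(3 8 9))^(-18) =(13)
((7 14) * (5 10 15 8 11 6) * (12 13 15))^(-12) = ((5 10 12 13 15 8 11 6)(7 14))^(-12) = (5 15)(6 13)(8 10)(11 12)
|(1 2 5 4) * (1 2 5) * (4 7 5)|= 6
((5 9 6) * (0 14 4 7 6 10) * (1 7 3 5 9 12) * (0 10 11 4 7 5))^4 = (0 9)(1 5 12)(3 6)(4 7)(11 14)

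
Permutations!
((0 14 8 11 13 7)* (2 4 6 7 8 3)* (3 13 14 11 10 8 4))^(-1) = (0 7 6 4 13 14 11)(2 3)(8 10)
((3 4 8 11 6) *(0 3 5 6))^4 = ((0 3 4 8 11)(5 6))^4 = (0 11 8 4 3)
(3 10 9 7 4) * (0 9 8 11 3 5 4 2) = (0 9 7 2)(3 10 8 11)(4 5) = [9, 1, 0, 10, 5, 4, 6, 2, 11, 7, 8, 3]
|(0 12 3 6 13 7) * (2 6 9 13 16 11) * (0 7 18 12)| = 20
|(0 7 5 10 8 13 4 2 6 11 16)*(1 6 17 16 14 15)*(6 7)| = |(0 6 11 14 15 1 7 5 10 8 13 4 2 17 16)| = 15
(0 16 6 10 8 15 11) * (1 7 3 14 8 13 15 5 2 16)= [1, 7, 16, 14, 4, 2, 10, 3, 5, 9, 13, 0, 12, 15, 8, 11, 6]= (0 1 7 3 14 8 5 2 16 6 10 13 15 11)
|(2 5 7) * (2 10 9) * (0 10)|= 6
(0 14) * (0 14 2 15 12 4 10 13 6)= (0 2 15 12 4 10 13 6)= [2, 1, 15, 3, 10, 5, 0, 7, 8, 9, 13, 11, 4, 6, 14, 12]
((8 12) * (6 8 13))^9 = (6 8 12 13) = ((6 8 12 13))^9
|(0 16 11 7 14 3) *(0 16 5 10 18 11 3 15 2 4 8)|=|(0 5 10 18 11 7 14 15 2 4 8)(3 16)|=22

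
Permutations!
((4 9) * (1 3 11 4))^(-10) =((1 3 11 4 9))^(-10) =(11)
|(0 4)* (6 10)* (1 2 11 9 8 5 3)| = |(0 4)(1 2 11 9 8 5 3)(6 10)| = 14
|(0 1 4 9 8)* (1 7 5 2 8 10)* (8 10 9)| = |(0 7 5 2 10 1 4 8)| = 8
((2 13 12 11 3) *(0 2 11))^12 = (13)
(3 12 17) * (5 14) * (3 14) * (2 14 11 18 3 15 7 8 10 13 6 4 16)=(2 14 5 15 7 8 10 13 6 4 16)(3 12 17 11 18)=[0, 1, 14, 12, 16, 15, 4, 8, 10, 9, 13, 18, 17, 6, 5, 7, 2, 11, 3]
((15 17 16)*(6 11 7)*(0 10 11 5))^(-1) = (0 5 6 7 11 10)(15 16 17)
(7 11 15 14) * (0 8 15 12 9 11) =(0 8 15 14 7)(9 11 12) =[8, 1, 2, 3, 4, 5, 6, 0, 15, 11, 10, 12, 9, 13, 7, 14]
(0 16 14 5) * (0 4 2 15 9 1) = (0 16 14 5 4 2 15 9 1) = [16, 0, 15, 3, 2, 4, 6, 7, 8, 1, 10, 11, 12, 13, 5, 9, 14]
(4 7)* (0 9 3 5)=(0 9 3 5)(4 7)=[9, 1, 2, 5, 7, 0, 6, 4, 8, 3]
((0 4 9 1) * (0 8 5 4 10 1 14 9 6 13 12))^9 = (9 14)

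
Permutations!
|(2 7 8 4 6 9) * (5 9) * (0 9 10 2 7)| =9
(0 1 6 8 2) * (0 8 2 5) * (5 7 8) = (0 1 6 2 5)(7 8) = [1, 6, 5, 3, 4, 0, 2, 8, 7]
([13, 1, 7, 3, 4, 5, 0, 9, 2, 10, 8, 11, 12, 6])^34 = (0 13 6)(2 8 10 9 7)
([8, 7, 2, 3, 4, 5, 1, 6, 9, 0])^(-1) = [9, 6, 2, 3, 4, 5, 7, 1, 0, 8]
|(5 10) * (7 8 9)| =6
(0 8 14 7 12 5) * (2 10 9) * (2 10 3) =(0 8 14 7 12 5)(2 3)(9 10) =[8, 1, 3, 2, 4, 0, 6, 12, 14, 10, 9, 11, 5, 13, 7]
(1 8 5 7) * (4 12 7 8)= [0, 4, 2, 3, 12, 8, 6, 1, 5, 9, 10, 11, 7]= (1 4 12 7)(5 8)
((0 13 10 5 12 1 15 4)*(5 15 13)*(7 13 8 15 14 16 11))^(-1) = ((0 5 12 1 8 15 4)(7 13 10 14 16 11))^(-1) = (0 4 15 8 1 12 5)(7 11 16 14 10 13)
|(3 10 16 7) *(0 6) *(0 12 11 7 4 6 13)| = |(0 13)(3 10 16 4 6 12 11 7)| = 8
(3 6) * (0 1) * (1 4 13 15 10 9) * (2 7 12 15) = (0 4 13 2 7 12 15 10 9 1)(3 6) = [4, 0, 7, 6, 13, 5, 3, 12, 8, 1, 9, 11, 15, 2, 14, 10]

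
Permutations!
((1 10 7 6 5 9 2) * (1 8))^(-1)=(1 8 2 9 5 6 7 10)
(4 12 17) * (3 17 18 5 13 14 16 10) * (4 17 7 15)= (3 7 15 4 12 18 5 13 14 16 10)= [0, 1, 2, 7, 12, 13, 6, 15, 8, 9, 3, 11, 18, 14, 16, 4, 10, 17, 5]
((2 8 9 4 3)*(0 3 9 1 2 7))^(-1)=(0 7 3)(1 8 2)(4 9)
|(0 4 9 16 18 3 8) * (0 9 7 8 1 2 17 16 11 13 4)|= 6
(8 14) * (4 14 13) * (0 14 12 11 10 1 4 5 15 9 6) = (0 14 8 13 5 15 9 6)(1 4 12 11 10) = [14, 4, 2, 3, 12, 15, 0, 7, 13, 6, 1, 10, 11, 5, 8, 9]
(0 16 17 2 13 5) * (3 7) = [16, 1, 13, 7, 4, 0, 6, 3, 8, 9, 10, 11, 12, 5, 14, 15, 17, 2] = (0 16 17 2 13 5)(3 7)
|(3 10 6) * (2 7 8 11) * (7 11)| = 6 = |(2 11)(3 10 6)(7 8)|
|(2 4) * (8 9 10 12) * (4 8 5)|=7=|(2 8 9 10 12 5 4)|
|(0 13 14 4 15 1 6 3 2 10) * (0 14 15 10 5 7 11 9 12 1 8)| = |(0 13 15 8)(1 6 3 2 5 7 11 9 12)(4 10 14)| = 36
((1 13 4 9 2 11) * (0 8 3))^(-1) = (0 3 8)(1 11 2 9 4 13)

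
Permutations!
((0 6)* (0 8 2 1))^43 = ((0 6 8 2 1))^43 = (0 2 6 1 8)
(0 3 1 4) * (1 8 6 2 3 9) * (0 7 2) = (0 9 1 4 7 2 3 8 6) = [9, 4, 3, 8, 7, 5, 0, 2, 6, 1]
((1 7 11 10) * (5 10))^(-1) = ((1 7 11 5 10))^(-1) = (1 10 5 11 7)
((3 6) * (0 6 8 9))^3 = ((0 6 3 8 9))^3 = (0 8 6 9 3)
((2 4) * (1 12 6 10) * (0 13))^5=(0 13)(1 12 6 10)(2 4)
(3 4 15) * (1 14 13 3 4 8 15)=[0, 14, 2, 8, 1, 5, 6, 7, 15, 9, 10, 11, 12, 3, 13, 4]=(1 14 13 3 8 15 4)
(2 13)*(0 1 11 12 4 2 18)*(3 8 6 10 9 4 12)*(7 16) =(0 1 11 3 8 6 10 9 4 2 13 18)(7 16) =[1, 11, 13, 8, 2, 5, 10, 16, 6, 4, 9, 3, 12, 18, 14, 15, 7, 17, 0]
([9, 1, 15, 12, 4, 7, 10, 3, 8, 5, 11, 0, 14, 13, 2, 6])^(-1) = [11, 1, 14, 7, 4, 9, 15, 5, 8, 0, 6, 10, 3, 13, 12, 2]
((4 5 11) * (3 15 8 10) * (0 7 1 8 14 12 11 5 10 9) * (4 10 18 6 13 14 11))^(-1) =(0 9 8 1 7)(3 10 11 15)(4 12 14 13 6 18) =((0 7 1 8 9)(3 15 11 10)(4 18 6 13 14 12))^(-1)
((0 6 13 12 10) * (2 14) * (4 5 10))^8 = ((0 6 13 12 4 5 10)(2 14))^8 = (14)(0 6 13 12 4 5 10)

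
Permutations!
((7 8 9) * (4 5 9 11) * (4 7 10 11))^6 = (4 8 7 11 10 9 5)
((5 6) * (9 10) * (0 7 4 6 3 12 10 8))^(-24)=(0 12 4 9 5)(3 7 10 6 8)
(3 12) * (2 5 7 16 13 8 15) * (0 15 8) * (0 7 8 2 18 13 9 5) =(0 15 18 13 7 16 9 5 8 2)(3 12) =[15, 1, 0, 12, 4, 8, 6, 16, 2, 5, 10, 11, 3, 7, 14, 18, 9, 17, 13]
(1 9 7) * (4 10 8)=(1 9 7)(4 10 8)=[0, 9, 2, 3, 10, 5, 6, 1, 4, 7, 8]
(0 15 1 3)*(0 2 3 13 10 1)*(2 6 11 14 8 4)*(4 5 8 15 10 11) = (0 10 1 13 11 14 15)(2 3 6 4)(5 8) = [10, 13, 3, 6, 2, 8, 4, 7, 5, 9, 1, 14, 12, 11, 15, 0]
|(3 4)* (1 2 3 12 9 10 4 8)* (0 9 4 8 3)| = 6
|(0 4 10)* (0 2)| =|(0 4 10 2)| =4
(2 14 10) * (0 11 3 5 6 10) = (0 11 3 5 6 10 2 14) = [11, 1, 14, 5, 4, 6, 10, 7, 8, 9, 2, 3, 12, 13, 0]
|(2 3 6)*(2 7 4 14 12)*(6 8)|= 8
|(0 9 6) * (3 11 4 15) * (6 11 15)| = 10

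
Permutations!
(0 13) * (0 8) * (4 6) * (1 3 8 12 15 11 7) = (0 13 12 15 11 7 1 3 8)(4 6) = [13, 3, 2, 8, 6, 5, 4, 1, 0, 9, 10, 7, 15, 12, 14, 11]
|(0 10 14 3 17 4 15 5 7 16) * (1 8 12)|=|(0 10 14 3 17 4 15 5 7 16)(1 8 12)|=30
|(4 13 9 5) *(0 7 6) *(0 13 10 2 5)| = 20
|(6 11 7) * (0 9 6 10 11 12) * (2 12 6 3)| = 15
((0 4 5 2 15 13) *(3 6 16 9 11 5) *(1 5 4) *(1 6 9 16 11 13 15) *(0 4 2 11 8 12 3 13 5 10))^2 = (16)(0 8 3 5 2 10 6 12 9 11 1)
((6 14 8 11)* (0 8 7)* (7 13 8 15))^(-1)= (0 7 15)(6 11 8 13 14)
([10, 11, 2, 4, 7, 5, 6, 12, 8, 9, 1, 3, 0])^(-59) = [4, 12, 2, 10, 1, 5, 6, 11, 8, 9, 7, 0, 3]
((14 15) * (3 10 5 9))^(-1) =((3 10 5 9)(14 15))^(-1) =(3 9 5 10)(14 15)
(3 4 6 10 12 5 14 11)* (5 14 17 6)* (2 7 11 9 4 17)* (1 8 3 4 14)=(1 8 3 17 6 10 12)(2 7 11 4 5)(9 14)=[0, 8, 7, 17, 5, 2, 10, 11, 3, 14, 12, 4, 1, 13, 9, 15, 16, 6]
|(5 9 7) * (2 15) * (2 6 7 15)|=|(5 9 15 6 7)|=5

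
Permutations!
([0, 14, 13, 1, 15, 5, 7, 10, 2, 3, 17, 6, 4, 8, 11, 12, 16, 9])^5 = (1 10 14 17 11 9 6 3 7)(2 8 13)(4 12 15)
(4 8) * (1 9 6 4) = (1 9 6 4 8) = [0, 9, 2, 3, 8, 5, 4, 7, 1, 6]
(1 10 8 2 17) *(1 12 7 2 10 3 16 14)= [0, 3, 17, 16, 4, 5, 6, 2, 10, 9, 8, 11, 7, 13, 1, 15, 14, 12]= (1 3 16 14)(2 17 12 7)(8 10)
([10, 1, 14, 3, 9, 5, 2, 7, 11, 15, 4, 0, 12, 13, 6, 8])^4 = (0 15 10 8 4 11 9)(2 14 6)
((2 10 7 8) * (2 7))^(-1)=((2 10)(7 8))^(-1)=(2 10)(7 8)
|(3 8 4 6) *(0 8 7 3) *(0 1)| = |(0 8 4 6 1)(3 7)| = 10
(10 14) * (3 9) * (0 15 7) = (0 15 7)(3 9)(10 14) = [15, 1, 2, 9, 4, 5, 6, 0, 8, 3, 14, 11, 12, 13, 10, 7]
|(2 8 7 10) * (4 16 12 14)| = 4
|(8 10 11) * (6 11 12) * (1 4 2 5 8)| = |(1 4 2 5 8 10 12 6 11)| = 9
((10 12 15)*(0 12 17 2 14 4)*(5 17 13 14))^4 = ((0 12 15 10 13 14 4)(2 5 17))^4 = (0 13 12 14 15 4 10)(2 5 17)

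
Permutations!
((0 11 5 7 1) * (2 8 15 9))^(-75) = ((0 11 5 7 1)(2 8 15 9))^(-75) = (2 8 15 9)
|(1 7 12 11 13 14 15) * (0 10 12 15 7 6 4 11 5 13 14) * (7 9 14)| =|(0 10 12 5 13)(1 6 4 11 7 15)(9 14)| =30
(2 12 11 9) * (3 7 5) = (2 12 11 9)(3 7 5) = [0, 1, 12, 7, 4, 3, 6, 5, 8, 2, 10, 9, 11]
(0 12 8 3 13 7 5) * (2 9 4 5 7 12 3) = [3, 1, 9, 13, 5, 0, 6, 7, 2, 4, 10, 11, 8, 12] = (0 3 13 12 8 2 9 4 5)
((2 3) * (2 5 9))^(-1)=(2 9 5 3)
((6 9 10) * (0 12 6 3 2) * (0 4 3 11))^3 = (0 9)(6 11)(10 12)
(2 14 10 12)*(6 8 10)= (2 14 6 8 10 12)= [0, 1, 14, 3, 4, 5, 8, 7, 10, 9, 12, 11, 2, 13, 6]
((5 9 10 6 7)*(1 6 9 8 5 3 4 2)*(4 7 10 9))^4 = (1 2 4 10 6)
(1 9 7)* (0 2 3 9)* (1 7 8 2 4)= (0 4 1)(2 3 9 8)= [4, 0, 3, 9, 1, 5, 6, 7, 2, 8]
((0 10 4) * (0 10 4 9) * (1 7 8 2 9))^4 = (0 7)(1 9)(2 10)(4 8)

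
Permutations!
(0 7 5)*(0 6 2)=(0 7 5 6 2)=[7, 1, 0, 3, 4, 6, 2, 5]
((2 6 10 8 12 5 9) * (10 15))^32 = ((2 6 15 10 8 12 5 9))^32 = (15)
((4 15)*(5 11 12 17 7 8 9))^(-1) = (4 15)(5 9 8 7 17 12 11)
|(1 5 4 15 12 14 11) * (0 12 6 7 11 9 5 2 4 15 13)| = |(0 12 14 9 5 15 6 7 11 1 2 4 13)| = 13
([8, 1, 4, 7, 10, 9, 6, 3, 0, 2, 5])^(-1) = (0 8)(2 9 5 10 4)(3 7)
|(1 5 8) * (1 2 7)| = 5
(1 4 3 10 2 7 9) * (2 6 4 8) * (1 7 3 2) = (1 8)(2 3 10 6 4)(7 9) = [0, 8, 3, 10, 2, 5, 4, 9, 1, 7, 6]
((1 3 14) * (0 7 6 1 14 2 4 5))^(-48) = (14)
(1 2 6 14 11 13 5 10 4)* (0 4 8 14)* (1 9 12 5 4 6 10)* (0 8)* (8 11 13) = (0 6 11 8 14 13 4 9 12 5 1 2 10) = [6, 2, 10, 3, 9, 1, 11, 7, 14, 12, 0, 8, 5, 4, 13]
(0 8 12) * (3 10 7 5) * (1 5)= (0 8 12)(1 5 3 10 7)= [8, 5, 2, 10, 4, 3, 6, 1, 12, 9, 7, 11, 0]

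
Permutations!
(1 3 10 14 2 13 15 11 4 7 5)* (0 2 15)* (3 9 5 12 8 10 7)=(0 2 13)(1 9 5)(3 7 12 8 10 14 15 11 4)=[2, 9, 13, 7, 3, 1, 6, 12, 10, 5, 14, 4, 8, 0, 15, 11]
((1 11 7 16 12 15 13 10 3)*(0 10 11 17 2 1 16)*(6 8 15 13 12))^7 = ((0 10 3 16 6 8 15 12 13 11 7)(1 17 2))^7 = (0 12 16 7 15 3 11 8 10 13 6)(1 17 2)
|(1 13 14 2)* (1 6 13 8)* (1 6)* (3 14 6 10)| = |(1 8 10 3 14 2)(6 13)| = 6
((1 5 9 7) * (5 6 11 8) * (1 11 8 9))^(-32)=(7 11 9)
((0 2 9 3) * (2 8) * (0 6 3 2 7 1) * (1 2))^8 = (0 7 9)(1 8 2)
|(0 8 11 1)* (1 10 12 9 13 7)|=9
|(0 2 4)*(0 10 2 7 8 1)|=12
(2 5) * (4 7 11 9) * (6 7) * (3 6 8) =(2 5)(3 6 7 11 9 4 8) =[0, 1, 5, 6, 8, 2, 7, 11, 3, 4, 10, 9]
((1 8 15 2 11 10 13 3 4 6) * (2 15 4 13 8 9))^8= (15)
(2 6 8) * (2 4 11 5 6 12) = (2 12)(4 11 5 6 8) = [0, 1, 12, 3, 11, 6, 8, 7, 4, 9, 10, 5, 2]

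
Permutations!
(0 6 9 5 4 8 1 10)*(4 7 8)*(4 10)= (0 6 9 5 7 8 1 4 10)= [6, 4, 2, 3, 10, 7, 9, 8, 1, 5, 0]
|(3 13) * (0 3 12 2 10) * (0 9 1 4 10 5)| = |(0 3 13 12 2 5)(1 4 10 9)| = 12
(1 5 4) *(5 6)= (1 6 5 4)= [0, 6, 2, 3, 1, 4, 5]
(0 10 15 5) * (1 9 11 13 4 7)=(0 10 15 5)(1 9 11 13 4 7)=[10, 9, 2, 3, 7, 0, 6, 1, 8, 11, 15, 13, 12, 4, 14, 5]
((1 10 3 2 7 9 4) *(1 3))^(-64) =((1 10)(2 7 9 4 3))^(-64) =(10)(2 7 9 4 3)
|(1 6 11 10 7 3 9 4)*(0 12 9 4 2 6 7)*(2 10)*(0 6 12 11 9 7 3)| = |(0 11 2 12 7)(1 3 4)(6 9 10)| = 15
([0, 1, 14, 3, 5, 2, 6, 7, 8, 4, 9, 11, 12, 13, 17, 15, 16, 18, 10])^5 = [0, 1, 9, 3, 18, 10, 6, 7, 8, 17, 14, 11, 12, 13, 4, 15, 16, 5, 2]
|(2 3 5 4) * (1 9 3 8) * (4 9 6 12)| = |(1 6 12 4 2 8)(3 5 9)| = 6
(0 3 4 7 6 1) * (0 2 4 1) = (0 3 1 2 4 7 6) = [3, 2, 4, 1, 7, 5, 0, 6]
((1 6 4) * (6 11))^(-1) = (1 4 6 11)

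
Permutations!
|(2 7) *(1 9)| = |(1 9)(2 7)| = 2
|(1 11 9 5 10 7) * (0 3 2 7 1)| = 20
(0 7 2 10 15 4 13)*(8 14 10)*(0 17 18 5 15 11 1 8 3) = (0 7 2 3)(1 8 14 10 11)(4 13 17 18 5 15) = [7, 8, 3, 0, 13, 15, 6, 2, 14, 9, 11, 1, 12, 17, 10, 4, 16, 18, 5]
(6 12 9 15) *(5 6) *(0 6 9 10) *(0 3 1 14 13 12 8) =[6, 14, 2, 1, 4, 9, 8, 7, 0, 15, 3, 11, 10, 12, 13, 5] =(0 6 8)(1 14 13 12 10 3)(5 9 15)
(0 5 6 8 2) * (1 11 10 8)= [5, 11, 0, 3, 4, 6, 1, 7, 2, 9, 8, 10]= (0 5 6 1 11 10 8 2)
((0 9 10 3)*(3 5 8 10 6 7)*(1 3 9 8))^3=(0 5)(1 8)(3 10)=((0 8 10 5 1 3)(6 7 9))^3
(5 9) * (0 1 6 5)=(0 1 6 5 9)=[1, 6, 2, 3, 4, 9, 5, 7, 8, 0]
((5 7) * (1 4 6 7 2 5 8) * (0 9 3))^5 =((0 9 3)(1 4 6 7 8)(2 5))^5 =(0 3 9)(2 5)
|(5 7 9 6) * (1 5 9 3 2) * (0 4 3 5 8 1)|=4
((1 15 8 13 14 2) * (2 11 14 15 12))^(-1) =((1 12 2)(8 13 15)(11 14))^(-1) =(1 2 12)(8 15 13)(11 14)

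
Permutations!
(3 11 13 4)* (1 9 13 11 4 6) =(1 9 13 6)(3 4) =[0, 9, 2, 4, 3, 5, 1, 7, 8, 13, 10, 11, 12, 6]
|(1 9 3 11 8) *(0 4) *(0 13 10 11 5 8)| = |(0 4 13 10 11)(1 9 3 5 8)| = 5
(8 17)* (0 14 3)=(0 14 3)(8 17)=[14, 1, 2, 0, 4, 5, 6, 7, 17, 9, 10, 11, 12, 13, 3, 15, 16, 8]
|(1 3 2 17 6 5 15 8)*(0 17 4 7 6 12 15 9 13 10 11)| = 16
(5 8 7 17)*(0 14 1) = (0 14 1)(5 8 7 17) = [14, 0, 2, 3, 4, 8, 6, 17, 7, 9, 10, 11, 12, 13, 1, 15, 16, 5]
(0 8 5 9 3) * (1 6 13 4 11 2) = (0 8 5 9 3)(1 6 13 4 11 2) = [8, 6, 1, 0, 11, 9, 13, 7, 5, 3, 10, 2, 12, 4]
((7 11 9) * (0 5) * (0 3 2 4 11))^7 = (0 7 9 11 4 2 3 5) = ((0 5 3 2 4 11 9 7))^7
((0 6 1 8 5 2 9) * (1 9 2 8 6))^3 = (0 9 6 1)(5 8)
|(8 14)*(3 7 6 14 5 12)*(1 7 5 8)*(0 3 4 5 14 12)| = |(0 3 14 1 7 6 12 4 5)| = 9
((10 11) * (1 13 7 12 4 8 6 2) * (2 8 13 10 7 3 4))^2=(1 11 12)(2 10 7)(3 13 4)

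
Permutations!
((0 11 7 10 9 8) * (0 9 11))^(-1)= ((7 10 11)(8 9))^(-1)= (7 11 10)(8 9)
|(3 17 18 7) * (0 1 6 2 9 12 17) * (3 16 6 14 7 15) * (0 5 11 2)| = |(0 1 14 7 16 6)(2 9 12 17 18 15 3 5 11)| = 18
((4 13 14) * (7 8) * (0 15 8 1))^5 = (15)(4 14 13) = ((0 15 8 7 1)(4 13 14))^5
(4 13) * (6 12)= (4 13)(6 12)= [0, 1, 2, 3, 13, 5, 12, 7, 8, 9, 10, 11, 6, 4]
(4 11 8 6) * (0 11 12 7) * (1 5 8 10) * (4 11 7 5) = (0 7)(1 4 12 5 8 6 11 10) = [7, 4, 2, 3, 12, 8, 11, 0, 6, 9, 1, 10, 5]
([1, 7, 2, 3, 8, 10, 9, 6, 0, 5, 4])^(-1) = (0 8 4 10 5 9 6 7 1)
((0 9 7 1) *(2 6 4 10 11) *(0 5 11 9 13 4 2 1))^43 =((0 13 4 10 9 7)(1 5 11)(2 6))^43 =(0 13 4 10 9 7)(1 5 11)(2 6)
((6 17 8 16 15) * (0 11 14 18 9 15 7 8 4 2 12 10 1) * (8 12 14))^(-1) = (0 1 10 12 7 16 8 11)(2 4 17 6 15 9 18 14)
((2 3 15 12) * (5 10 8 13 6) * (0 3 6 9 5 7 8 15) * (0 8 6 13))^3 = ((0 3 8)(2 13 9 5 10 15 12)(6 7))^3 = (2 5 12 9 15 13 10)(6 7)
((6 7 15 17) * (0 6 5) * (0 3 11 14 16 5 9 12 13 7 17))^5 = (0 13 17 15 12 6 7 9)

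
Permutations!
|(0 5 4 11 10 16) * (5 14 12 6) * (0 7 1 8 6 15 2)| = 45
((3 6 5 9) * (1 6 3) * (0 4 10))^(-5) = ((0 4 10)(1 6 5 9))^(-5) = (0 4 10)(1 9 5 6)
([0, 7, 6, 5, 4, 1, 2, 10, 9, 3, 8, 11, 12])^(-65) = [0, 3, 6, 8, 4, 9, 2, 5, 7, 10, 1, 11, 12]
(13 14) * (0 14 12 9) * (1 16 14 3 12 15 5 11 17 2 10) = (0 3 12 9)(1 16 14 13 15 5 11 17 2 10) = [3, 16, 10, 12, 4, 11, 6, 7, 8, 0, 1, 17, 9, 15, 13, 5, 14, 2]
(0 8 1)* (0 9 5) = (0 8 1 9 5) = [8, 9, 2, 3, 4, 0, 6, 7, 1, 5]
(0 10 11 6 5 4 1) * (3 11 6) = (0 10 6 5 4 1)(3 11) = [10, 0, 2, 11, 1, 4, 5, 7, 8, 9, 6, 3]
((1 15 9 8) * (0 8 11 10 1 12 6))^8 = (1 11 15 10 9)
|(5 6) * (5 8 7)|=|(5 6 8 7)|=4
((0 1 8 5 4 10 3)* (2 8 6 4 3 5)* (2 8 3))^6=(0 2 10 6)(1 3 5 4)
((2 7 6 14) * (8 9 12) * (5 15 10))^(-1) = (2 14 6 7)(5 10 15)(8 12 9)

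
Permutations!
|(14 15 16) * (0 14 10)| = |(0 14 15 16 10)| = 5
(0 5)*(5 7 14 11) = (0 7 14 11 5) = [7, 1, 2, 3, 4, 0, 6, 14, 8, 9, 10, 5, 12, 13, 11]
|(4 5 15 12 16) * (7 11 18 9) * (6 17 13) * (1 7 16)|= |(1 7 11 18 9 16 4 5 15 12)(6 17 13)|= 30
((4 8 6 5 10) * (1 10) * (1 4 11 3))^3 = (1 3 11 10)(4 5 6 8)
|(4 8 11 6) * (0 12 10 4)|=|(0 12 10 4 8 11 6)|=7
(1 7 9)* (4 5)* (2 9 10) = (1 7 10 2 9)(4 5) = [0, 7, 9, 3, 5, 4, 6, 10, 8, 1, 2]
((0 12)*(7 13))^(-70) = (13)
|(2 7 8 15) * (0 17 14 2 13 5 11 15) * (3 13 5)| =6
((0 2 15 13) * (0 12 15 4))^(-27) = (15)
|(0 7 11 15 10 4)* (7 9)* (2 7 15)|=15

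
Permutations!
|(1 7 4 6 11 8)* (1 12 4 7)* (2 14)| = |(2 14)(4 6 11 8 12)| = 10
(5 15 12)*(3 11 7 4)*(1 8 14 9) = (1 8 14 9)(3 11 7 4)(5 15 12) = [0, 8, 2, 11, 3, 15, 6, 4, 14, 1, 10, 7, 5, 13, 9, 12]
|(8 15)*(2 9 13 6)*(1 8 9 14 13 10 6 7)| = 10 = |(1 8 15 9 10 6 2 14 13 7)|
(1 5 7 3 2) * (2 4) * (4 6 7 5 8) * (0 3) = (0 3 6 7)(1 8 4 2) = [3, 8, 1, 6, 2, 5, 7, 0, 4]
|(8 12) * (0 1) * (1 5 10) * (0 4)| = |(0 5 10 1 4)(8 12)| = 10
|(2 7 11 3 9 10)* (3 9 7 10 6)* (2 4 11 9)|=4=|(2 10 4 11)(3 7 9 6)|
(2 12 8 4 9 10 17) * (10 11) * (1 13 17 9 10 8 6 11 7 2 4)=(1 13 17 4 10 9 7 2 12 6 11 8)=[0, 13, 12, 3, 10, 5, 11, 2, 1, 7, 9, 8, 6, 17, 14, 15, 16, 4]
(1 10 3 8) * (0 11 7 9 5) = (0 11 7 9 5)(1 10 3 8) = [11, 10, 2, 8, 4, 0, 6, 9, 1, 5, 3, 7]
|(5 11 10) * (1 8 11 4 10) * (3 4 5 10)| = 6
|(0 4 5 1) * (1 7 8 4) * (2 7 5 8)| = 2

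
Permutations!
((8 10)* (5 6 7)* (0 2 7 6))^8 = (10)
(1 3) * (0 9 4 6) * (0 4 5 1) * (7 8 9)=[7, 3, 2, 0, 6, 1, 4, 8, 9, 5]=(0 7 8 9 5 1 3)(4 6)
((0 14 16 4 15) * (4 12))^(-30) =(16)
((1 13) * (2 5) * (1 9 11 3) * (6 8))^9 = ((1 13 9 11 3)(2 5)(6 8))^9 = (1 3 11 9 13)(2 5)(6 8)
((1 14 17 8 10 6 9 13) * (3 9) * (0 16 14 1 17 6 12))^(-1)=(0 12 10 8 17 13 9 3 6 14 16)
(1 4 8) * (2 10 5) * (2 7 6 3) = [0, 4, 10, 2, 8, 7, 3, 6, 1, 9, 5] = (1 4 8)(2 10 5 7 6 3)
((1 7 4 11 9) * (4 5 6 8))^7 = (1 9 11 4 8 6 5 7)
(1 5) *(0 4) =(0 4)(1 5) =[4, 5, 2, 3, 0, 1]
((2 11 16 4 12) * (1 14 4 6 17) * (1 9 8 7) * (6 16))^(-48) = (1 17 12 7 6 4 8 11 14 9 2)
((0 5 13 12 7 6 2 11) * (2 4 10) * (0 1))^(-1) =(0 1 11 2 10 4 6 7 12 13 5)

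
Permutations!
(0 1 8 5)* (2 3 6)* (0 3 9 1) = [0, 8, 9, 6, 4, 3, 2, 7, 5, 1] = (1 8 5 3 6 2 9)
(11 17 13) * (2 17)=(2 17 13 11)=[0, 1, 17, 3, 4, 5, 6, 7, 8, 9, 10, 2, 12, 11, 14, 15, 16, 13]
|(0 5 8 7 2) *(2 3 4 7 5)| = |(0 2)(3 4 7)(5 8)| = 6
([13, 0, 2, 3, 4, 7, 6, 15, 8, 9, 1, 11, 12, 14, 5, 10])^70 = (0 10 7 14)(1 15 5 13)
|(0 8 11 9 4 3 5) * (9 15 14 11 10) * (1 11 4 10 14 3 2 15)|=|(0 8 14 4 2 15 3 5)(1 11)(9 10)|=8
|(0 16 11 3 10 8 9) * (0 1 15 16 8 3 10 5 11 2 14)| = 8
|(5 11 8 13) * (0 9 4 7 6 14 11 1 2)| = 12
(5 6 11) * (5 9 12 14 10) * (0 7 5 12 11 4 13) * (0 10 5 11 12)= [7, 1, 2, 3, 13, 6, 4, 11, 8, 12, 0, 9, 14, 10, 5]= (0 7 11 9 12 14 5 6 4 13 10)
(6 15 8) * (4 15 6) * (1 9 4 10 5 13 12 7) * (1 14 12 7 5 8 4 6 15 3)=(1 9 6 15 4 3)(5 13 7 14 12)(8 10)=[0, 9, 2, 1, 3, 13, 15, 14, 10, 6, 8, 11, 5, 7, 12, 4]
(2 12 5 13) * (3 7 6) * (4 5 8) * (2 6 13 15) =(2 12 8 4 5 15)(3 7 13 6) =[0, 1, 12, 7, 5, 15, 3, 13, 4, 9, 10, 11, 8, 6, 14, 2]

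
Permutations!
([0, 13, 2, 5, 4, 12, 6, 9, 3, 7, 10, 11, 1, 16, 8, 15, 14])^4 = [0, 8, 2, 13, 4, 16, 6, 7, 1, 9, 10, 11, 14, 3, 12, 15, 5]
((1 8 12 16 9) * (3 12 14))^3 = ((1 8 14 3 12 16 9))^3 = (1 3 9 14 16 8 12)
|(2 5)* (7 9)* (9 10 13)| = |(2 5)(7 10 13 9)| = 4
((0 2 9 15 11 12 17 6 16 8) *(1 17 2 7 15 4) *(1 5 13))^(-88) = ((0 7 15 11 12 2 9 4 5 13 1 17 6 16 8))^(-88) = (0 15 12 9 5 1 6 8 7 11 2 4 13 17 16)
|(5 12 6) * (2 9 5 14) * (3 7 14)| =|(2 9 5 12 6 3 7 14)| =8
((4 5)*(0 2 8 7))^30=(0 8)(2 7)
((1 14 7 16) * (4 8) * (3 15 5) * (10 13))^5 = ((1 14 7 16)(3 15 5)(4 8)(10 13))^5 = (1 14 7 16)(3 5 15)(4 8)(10 13)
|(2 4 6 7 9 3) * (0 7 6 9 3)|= |(0 7 3 2 4 9)|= 6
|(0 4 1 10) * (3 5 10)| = |(0 4 1 3 5 10)| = 6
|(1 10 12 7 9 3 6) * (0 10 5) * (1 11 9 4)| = 28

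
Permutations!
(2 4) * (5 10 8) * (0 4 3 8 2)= (0 4)(2 3 8 5 10)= [4, 1, 3, 8, 0, 10, 6, 7, 5, 9, 2]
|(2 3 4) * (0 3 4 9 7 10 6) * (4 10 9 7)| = 8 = |(0 3 7 9 4 2 10 6)|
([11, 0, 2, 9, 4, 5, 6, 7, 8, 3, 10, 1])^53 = (0 1 11)(3 9)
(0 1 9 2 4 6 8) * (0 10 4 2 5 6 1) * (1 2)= (1 9 5 6 8 10 4 2)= [0, 9, 1, 3, 2, 6, 8, 7, 10, 5, 4]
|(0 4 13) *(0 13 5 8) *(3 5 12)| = 6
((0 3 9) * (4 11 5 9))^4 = ((0 3 4 11 5 9))^4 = (0 5 4)(3 9 11)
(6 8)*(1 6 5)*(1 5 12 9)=(1 6 8 12 9)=[0, 6, 2, 3, 4, 5, 8, 7, 12, 1, 10, 11, 9]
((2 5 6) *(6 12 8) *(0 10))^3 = (0 10)(2 8 5 6 12)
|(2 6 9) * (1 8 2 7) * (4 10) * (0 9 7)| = 10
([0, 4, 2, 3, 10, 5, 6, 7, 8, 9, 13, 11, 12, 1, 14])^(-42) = (14)(1 10)(4 13)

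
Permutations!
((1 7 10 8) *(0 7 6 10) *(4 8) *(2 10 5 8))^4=(2 10 4)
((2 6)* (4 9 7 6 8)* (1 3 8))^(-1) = (1 2 6 7 9 4 8 3)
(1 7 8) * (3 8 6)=(1 7 6 3 8)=[0, 7, 2, 8, 4, 5, 3, 6, 1]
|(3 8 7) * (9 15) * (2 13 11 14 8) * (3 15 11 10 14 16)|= |(2 13 10 14 8 7 15 9 11 16 3)|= 11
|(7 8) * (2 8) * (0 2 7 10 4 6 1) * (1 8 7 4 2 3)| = |(0 3 1)(2 7 4 6 8 10)| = 6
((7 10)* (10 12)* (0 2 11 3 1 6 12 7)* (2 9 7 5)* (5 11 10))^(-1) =(0 10 2 5 12 6 1 3 11 7 9)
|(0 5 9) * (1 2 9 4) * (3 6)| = |(0 5 4 1 2 9)(3 6)| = 6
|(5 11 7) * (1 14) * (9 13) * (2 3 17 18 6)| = 30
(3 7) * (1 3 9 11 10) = [0, 3, 2, 7, 4, 5, 6, 9, 8, 11, 1, 10] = (1 3 7 9 11 10)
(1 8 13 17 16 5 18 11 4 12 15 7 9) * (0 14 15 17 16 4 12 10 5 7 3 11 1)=(0 14 15 3 11 12 17 4 10 5 18 1 8 13 16 7 9)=[14, 8, 2, 11, 10, 18, 6, 9, 13, 0, 5, 12, 17, 16, 15, 3, 7, 4, 1]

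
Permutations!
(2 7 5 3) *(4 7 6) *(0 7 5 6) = (0 7 6 4 5 3 2) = [7, 1, 0, 2, 5, 3, 4, 6]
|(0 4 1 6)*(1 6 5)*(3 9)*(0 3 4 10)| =|(0 10)(1 5)(3 9 4 6)| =4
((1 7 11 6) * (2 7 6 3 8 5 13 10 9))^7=((1 6)(2 7 11 3 8 5 13 10 9))^7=(1 6)(2 10 5 3 7 9 13 8 11)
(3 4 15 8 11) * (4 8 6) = [0, 1, 2, 8, 15, 5, 4, 7, 11, 9, 10, 3, 12, 13, 14, 6] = (3 8 11)(4 15 6)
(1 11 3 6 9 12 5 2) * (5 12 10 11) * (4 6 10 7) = (12)(1 5 2)(3 10 11)(4 6 9 7) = [0, 5, 1, 10, 6, 2, 9, 4, 8, 7, 11, 3, 12]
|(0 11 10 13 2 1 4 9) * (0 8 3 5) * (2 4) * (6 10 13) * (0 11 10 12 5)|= 22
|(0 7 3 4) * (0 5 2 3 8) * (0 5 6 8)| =6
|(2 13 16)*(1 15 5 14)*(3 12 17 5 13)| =|(1 15 13 16 2 3 12 17 5 14)| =10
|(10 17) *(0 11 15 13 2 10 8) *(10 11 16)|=20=|(0 16 10 17 8)(2 11 15 13)|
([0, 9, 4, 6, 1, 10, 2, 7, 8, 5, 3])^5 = [0, 6, 10, 9, 3, 4, 5, 7, 8, 2, 1]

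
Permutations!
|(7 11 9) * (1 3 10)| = |(1 3 10)(7 11 9)| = 3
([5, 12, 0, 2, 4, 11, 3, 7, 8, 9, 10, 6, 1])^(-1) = [2, 12, 3, 6, 4, 0, 11, 7, 8, 9, 10, 5, 1]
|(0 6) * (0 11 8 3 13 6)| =|(3 13 6 11 8)| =5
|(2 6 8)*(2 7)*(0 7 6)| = |(0 7 2)(6 8)| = 6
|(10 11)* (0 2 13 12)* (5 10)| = 12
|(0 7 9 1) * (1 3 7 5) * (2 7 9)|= 6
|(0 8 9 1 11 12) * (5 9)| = 7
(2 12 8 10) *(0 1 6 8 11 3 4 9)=(0 1 6 8 10 2 12 11 3 4 9)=[1, 6, 12, 4, 9, 5, 8, 7, 10, 0, 2, 3, 11]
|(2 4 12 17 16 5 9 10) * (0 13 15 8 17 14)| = |(0 13 15 8 17 16 5 9 10 2 4 12 14)| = 13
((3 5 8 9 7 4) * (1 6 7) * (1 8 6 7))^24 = (9)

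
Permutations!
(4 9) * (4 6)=(4 9 6)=[0, 1, 2, 3, 9, 5, 4, 7, 8, 6]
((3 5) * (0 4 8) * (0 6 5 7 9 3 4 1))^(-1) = ((0 1)(3 7 9)(4 8 6 5))^(-1) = (0 1)(3 9 7)(4 5 6 8)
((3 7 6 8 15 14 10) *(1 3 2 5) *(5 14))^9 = (1 7 8 5 3 6 15)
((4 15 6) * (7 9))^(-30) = (15)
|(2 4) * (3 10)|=|(2 4)(3 10)|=2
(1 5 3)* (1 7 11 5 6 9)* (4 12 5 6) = (1 4 12 5 3 7 11 6 9) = [0, 4, 2, 7, 12, 3, 9, 11, 8, 1, 10, 6, 5]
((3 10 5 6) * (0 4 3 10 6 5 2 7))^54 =(0 2 6 4 7 10 3)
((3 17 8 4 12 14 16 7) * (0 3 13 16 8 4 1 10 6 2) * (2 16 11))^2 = ((0 3 17 4 12 14 8 1 10 6 16 7 13 11 2))^2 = (0 17 12 8 10 16 13 2 3 4 14 1 6 7 11)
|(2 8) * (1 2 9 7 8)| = 6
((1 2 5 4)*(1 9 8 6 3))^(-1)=(1 3 6 8 9 4 5 2)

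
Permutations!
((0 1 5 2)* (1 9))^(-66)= ((0 9 1 5 2))^(-66)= (0 2 5 1 9)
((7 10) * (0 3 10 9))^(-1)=(0 9 7 10 3)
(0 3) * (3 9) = (0 9 3) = [9, 1, 2, 0, 4, 5, 6, 7, 8, 3]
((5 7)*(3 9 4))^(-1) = (3 4 9)(5 7)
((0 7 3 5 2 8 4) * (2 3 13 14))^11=(0 2 7 8 13 4 14)(3 5)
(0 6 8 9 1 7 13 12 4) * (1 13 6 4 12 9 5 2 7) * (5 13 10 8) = (0 4)(2 7 6 5)(8 13 9 10) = [4, 1, 7, 3, 0, 2, 5, 6, 13, 10, 8, 11, 12, 9]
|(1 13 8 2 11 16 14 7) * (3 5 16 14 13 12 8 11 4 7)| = |(1 12 8 2 4 7)(3 5 16 13 11 14)| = 6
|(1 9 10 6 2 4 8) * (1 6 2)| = |(1 9 10 2 4 8 6)| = 7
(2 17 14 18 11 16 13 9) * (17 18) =(2 18 11 16 13 9)(14 17) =[0, 1, 18, 3, 4, 5, 6, 7, 8, 2, 10, 16, 12, 9, 17, 15, 13, 14, 11]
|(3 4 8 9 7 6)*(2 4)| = 7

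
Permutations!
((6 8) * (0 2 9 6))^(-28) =((0 2 9 6 8))^(-28) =(0 9 8 2 6)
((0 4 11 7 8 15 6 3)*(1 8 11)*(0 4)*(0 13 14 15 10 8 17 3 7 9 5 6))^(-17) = (0 15 14 13)(1 4 3 17)(5 11 6 9 7)(8 10)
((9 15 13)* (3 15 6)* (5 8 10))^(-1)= (3 6 9 13 15)(5 10 8)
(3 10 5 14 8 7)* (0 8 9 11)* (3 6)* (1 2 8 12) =(0 12 1 2 8 7 6 3 10 5 14 9 11) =[12, 2, 8, 10, 4, 14, 3, 6, 7, 11, 5, 0, 1, 13, 9]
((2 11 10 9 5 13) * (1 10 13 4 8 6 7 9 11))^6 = ((1 10 11 13 2)(4 8 6 7 9 5))^6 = (1 10 11 13 2)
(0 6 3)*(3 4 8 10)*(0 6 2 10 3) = [2, 1, 10, 6, 8, 5, 4, 7, 3, 9, 0] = (0 2 10)(3 6 4 8)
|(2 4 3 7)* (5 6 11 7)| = 7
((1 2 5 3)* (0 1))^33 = (0 5 1 3 2)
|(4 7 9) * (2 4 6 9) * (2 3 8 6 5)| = 8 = |(2 4 7 3 8 6 9 5)|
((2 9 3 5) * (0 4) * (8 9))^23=((0 4)(2 8 9 3 5))^23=(0 4)(2 3 8 5 9)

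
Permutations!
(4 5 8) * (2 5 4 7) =(2 5 8 7) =[0, 1, 5, 3, 4, 8, 6, 2, 7]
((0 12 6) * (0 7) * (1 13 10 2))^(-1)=((0 12 6 7)(1 13 10 2))^(-1)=(0 7 6 12)(1 2 10 13)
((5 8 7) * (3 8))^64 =(8)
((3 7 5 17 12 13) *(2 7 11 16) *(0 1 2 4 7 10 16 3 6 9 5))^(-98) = ((0 1 2 10 16 4 7)(3 11)(5 17 12 13 6 9))^(-98) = (5 6 12)(9 13 17)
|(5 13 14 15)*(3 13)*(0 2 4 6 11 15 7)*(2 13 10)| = 8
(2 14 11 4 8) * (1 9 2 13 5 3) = [0, 9, 14, 1, 8, 3, 6, 7, 13, 2, 10, 4, 12, 5, 11] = (1 9 2 14 11 4 8 13 5 3)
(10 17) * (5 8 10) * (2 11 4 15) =(2 11 4 15)(5 8 10 17) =[0, 1, 11, 3, 15, 8, 6, 7, 10, 9, 17, 4, 12, 13, 14, 2, 16, 5]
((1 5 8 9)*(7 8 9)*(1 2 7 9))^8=((1 5)(2 7 8 9))^8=(9)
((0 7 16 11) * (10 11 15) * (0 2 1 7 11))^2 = (0 2 7 15)(1 16 10 11)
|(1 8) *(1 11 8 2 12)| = |(1 2 12)(8 11)| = 6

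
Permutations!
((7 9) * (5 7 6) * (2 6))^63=((2 6 5 7 9))^63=(2 7 6 9 5)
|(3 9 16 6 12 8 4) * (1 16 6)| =|(1 16)(3 9 6 12 8 4)| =6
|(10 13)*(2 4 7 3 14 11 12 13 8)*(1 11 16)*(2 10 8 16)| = |(1 11 12 13 8 10 16)(2 4 7 3 14)| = 35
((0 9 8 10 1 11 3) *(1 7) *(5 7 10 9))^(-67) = (0 3 11 1 7 5)(8 9)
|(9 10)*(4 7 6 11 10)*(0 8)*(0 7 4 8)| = 6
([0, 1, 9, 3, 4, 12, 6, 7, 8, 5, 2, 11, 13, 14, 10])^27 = (2 10 14 13 12 5 9)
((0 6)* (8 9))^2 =(9)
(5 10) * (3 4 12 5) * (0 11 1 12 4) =(0 11 1 12 5 10 3) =[11, 12, 2, 0, 4, 10, 6, 7, 8, 9, 3, 1, 5]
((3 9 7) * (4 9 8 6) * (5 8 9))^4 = (3 9 7)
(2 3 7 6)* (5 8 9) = (2 3 7 6)(5 8 9) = [0, 1, 3, 7, 4, 8, 2, 6, 9, 5]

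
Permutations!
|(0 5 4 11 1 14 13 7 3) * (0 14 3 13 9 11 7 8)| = |(0 5 4 7 13 8)(1 3 14 9 11)| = 30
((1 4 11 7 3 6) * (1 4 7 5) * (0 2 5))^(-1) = ((0 2 5 1 7 3 6 4 11))^(-1) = (0 11 4 6 3 7 1 5 2)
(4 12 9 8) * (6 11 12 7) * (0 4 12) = [4, 1, 2, 3, 7, 5, 11, 6, 12, 8, 10, 0, 9] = (0 4 7 6 11)(8 12 9)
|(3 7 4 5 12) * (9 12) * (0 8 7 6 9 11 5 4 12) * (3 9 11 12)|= 9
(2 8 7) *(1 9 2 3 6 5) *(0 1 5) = (0 1 9 2 8 7 3 6) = [1, 9, 8, 6, 4, 5, 0, 3, 7, 2]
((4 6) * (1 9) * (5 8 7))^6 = ((1 9)(4 6)(5 8 7))^6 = (9)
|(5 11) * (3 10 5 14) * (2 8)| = |(2 8)(3 10 5 11 14)| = 10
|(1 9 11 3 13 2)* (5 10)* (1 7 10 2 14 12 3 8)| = |(1 9 11 8)(2 7 10 5)(3 13 14 12)| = 4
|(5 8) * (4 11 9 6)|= 4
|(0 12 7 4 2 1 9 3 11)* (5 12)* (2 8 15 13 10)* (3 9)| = 13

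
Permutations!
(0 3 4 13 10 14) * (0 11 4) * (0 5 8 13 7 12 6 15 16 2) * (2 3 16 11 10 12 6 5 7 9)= (0 16 3 7 6 15 11 4 9 2)(5 8 13 12)(10 14)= [16, 1, 0, 7, 9, 8, 15, 6, 13, 2, 14, 4, 5, 12, 10, 11, 3]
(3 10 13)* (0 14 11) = [14, 1, 2, 10, 4, 5, 6, 7, 8, 9, 13, 0, 12, 3, 11] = (0 14 11)(3 10 13)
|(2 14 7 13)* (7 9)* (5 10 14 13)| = 10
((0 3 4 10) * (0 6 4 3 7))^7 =((0 7)(4 10 6))^7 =(0 7)(4 10 6)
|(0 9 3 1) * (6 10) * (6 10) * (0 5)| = 5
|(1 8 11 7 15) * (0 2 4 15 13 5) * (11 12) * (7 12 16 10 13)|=10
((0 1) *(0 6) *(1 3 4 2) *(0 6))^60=((6)(0 3 4 2 1))^60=(6)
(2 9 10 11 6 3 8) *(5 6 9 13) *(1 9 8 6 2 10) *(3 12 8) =(1 9)(2 13 5)(3 6 12 8 10 11) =[0, 9, 13, 6, 4, 2, 12, 7, 10, 1, 11, 3, 8, 5]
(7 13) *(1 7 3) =(1 7 13 3) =[0, 7, 2, 1, 4, 5, 6, 13, 8, 9, 10, 11, 12, 3]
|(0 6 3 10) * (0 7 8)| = |(0 6 3 10 7 8)| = 6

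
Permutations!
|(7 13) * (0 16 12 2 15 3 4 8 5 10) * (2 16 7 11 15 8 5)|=18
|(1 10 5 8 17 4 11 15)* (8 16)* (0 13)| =|(0 13)(1 10 5 16 8 17 4 11 15)| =18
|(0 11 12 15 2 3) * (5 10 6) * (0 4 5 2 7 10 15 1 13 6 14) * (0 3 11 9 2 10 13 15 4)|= |(0 9 2 11 12 1 15 7 13 6 10 14 3)(4 5)|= 26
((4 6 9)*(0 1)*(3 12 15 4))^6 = ((0 1)(3 12 15 4 6 9))^6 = (15)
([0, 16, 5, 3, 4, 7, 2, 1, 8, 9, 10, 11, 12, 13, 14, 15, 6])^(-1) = [0, 7, 6, 3, 4, 2, 16, 5, 8, 9, 10, 11, 12, 13, 14, 15, 1]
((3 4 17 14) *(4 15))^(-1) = ((3 15 4 17 14))^(-1) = (3 14 17 4 15)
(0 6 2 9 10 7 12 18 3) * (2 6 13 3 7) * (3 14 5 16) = [13, 1, 9, 0, 4, 16, 6, 12, 8, 10, 2, 11, 18, 14, 5, 15, 3, 17, 7] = (0 13 14 5 16 3)(2 9 10)(7 12 18)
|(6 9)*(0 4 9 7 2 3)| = 7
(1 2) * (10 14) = (1 2)(10 14) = [0, 2, 1, 3, 4, 5, 6, 7, 8, 9, 14, 11, 12, 13, 10]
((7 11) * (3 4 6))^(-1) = (3 6 4)(7 11)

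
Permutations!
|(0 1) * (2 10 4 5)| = 4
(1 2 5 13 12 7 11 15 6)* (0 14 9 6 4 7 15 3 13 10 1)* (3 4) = (0 14 9 6)(1 2 5 10)(3 13 12 15)(4 7 11) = [14, 2, 5, 13, 7, 10, 0, 11, 8, 6, 1, 4, 15, 12, 9, 3]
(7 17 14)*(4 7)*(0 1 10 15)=[1, 10, 2, 3, 7, 5, 6, 17, 8, 9, 15, 11, 12, 13, 4, 0, 16, 14]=(0 1 10 15)(4 7 17 14)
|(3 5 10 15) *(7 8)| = 4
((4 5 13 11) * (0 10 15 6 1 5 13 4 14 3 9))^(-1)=((0 10 15 6 1 5 4 13 11 14 3 9))^(-1)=(0 9 3 14 11 13 4 5 1 6 15 10)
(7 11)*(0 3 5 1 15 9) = (0 3 5 1 15 9)(7 11) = [3, 15, 2, 5, 4, 1, 6, 11, 8, 0, 10, 7, 12, 13, 14, 9]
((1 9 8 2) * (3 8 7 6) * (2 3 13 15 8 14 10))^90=((1 9 7 6 13 15 8 3 14 10 2))^90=(1 7 13 8 14 2 9 6 15 3 10)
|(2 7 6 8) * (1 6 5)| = 6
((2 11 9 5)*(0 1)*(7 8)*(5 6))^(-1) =(0 1)(2 5 6 9 11)(7 8)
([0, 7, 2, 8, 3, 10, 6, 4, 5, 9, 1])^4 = [0, 8, 2, 1, 10, 4, 6, 5, 7, 9, 3]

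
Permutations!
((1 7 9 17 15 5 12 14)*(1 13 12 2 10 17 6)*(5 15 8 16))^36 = ((1 7 9 6)(2 10 17 8 16 5)(12 14 13))^36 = (17)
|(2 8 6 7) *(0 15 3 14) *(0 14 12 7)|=8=|(0 15 3 12 7 2 8 6)|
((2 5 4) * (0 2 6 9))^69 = ((0 2 5 4 6 9))^69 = (0 4)(2 6)(5 9)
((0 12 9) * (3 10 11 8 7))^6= (12)(3 10 11 8 7)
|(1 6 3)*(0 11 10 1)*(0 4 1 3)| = 7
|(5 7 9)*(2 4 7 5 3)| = |(2 4 7 9 3)| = 5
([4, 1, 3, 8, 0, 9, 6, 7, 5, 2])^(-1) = (0 4)(2 9 5 8 3)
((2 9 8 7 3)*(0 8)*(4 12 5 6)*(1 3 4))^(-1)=((0 8 7 4 12 5 6 1 3 2 9))^(-1)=(0 9 2 3 1 6 5 12 4 7 8)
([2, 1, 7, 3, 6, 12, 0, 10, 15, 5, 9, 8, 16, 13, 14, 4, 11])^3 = (0 10 12 8 6 7 5 11 4 2 9 16 15)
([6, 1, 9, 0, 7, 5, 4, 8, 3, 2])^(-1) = [3, 1, 9, 8, 6, 5, 0, 4, 7, 2]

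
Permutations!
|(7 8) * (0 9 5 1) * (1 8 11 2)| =8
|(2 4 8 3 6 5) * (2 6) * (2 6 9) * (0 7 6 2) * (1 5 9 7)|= 12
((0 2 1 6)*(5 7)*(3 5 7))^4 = (7)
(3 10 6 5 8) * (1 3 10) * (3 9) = (1 9 3)(5 8 10 6) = [0, 9, 2, 1, 4, 8, 5, 7, 10, 3, 6]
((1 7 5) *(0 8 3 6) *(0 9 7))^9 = (0 8 3 6 9 7 5 1)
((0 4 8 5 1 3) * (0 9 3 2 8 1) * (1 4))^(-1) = (0 5 8 2 1)(3 9)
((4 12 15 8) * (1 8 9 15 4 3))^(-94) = ((1 8 3)(4 12)(9 15))^(-94) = (15)(1 3 8)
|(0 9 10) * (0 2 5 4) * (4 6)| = 7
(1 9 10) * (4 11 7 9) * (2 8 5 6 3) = (1 4 11 7 9 10)(2 8 5 6 3) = [0, 4, 8, 2, 11, 6, 3, 9, 5, 10, 1, 7]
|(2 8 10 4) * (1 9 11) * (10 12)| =15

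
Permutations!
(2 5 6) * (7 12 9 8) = (2 5 6)(7 12 9 8) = [0, 1, 5, 3, 4, 6, 2, 12, 7, 8, 10, 11, 9]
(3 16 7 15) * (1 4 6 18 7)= [0, 4, 2, 16, 6, 5, 18, 15, 8, 9, 10, 11, 12, 13, 14, 3, 1, 17, 7]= (1 4 6 18 7 15 3 16)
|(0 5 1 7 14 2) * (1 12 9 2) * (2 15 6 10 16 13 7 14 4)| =12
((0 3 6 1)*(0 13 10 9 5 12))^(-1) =(0 12 5 9 10 13 1 6 3)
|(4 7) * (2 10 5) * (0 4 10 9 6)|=8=|(0 4 7 10 5 2 9 6)|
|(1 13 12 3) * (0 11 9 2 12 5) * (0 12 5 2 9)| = 6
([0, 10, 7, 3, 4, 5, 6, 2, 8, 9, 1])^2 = (10)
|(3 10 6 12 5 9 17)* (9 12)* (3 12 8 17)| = 4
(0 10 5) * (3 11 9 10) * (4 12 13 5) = (0 3 11 9 10 4 12 13 5) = [3, 1, 2, 11, 12, 0, 6, 7, 8, 10, 4, 9, 13, 5]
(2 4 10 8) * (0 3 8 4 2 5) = [3, 1, 2, 8, 10, 0, 6, 7, 5, 9, 4] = (0 3 8 5)(4 10)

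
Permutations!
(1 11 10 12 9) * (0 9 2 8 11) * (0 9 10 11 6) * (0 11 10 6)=(0 6 11 10 12 2 8)(1 9)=[6, 9, 8, 3, 4, 5, 11, 7, 0, 1, 12, 10, 2]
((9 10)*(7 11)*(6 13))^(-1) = ((6 13)(7 11)(9 10))^(-1) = (6 13)(7 11)(9 10)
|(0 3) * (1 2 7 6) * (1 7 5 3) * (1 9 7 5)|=|(0 9 7 6 5 3)(1 2)|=6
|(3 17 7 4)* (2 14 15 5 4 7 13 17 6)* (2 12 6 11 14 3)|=|(2 3 11 14 15 5 4)(6 12)(13 17)|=14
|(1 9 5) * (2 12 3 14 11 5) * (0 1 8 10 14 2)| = 15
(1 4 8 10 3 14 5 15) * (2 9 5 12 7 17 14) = (1 4 8 10 3 2 9 5 15)(7 17 14 12) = [0, 4, 9, 2, 8, 15, 6, 17, 10, 5, 3, 11, 7, 13, 12, 1, 16, 14]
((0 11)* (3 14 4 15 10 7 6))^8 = (3 14 4 15 10 7 6)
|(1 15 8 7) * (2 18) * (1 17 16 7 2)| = 15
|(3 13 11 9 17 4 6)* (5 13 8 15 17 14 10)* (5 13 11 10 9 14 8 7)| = |(3 7 5 11 14 9 8 15 17 4 6)(10 13)| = 22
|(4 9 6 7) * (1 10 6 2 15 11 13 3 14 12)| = 13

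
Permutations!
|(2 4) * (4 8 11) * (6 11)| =|(2 8 6 11 4)| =5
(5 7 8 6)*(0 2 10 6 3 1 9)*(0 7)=[2, 9, 10, 1, 4, 0, 5, 8, 3, 7, 6]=(0 2 10 6 5)(1 9 7 8 3)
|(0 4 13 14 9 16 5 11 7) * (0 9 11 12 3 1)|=|(0 4 13 14 11 7 9 16 5 12 3 1)|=12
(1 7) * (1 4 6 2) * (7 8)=[0, 8, 1, 3, 6, 5, 2, 4, 7]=(1 8 7 4 6 2)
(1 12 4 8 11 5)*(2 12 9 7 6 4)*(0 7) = (0 7 6 4 8 11 5 1 9)(2 12) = [7, 9, 12, 3, 8, 1, 4, 6, 11, 0, 10, 5, 2]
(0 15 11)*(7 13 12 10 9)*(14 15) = [14, 1, 2, 3, 4, 5, 6, 13, 8, 7, 9, 0, 10, 12, 15, 11] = (0 14 15 11)(7 13 12 10 9)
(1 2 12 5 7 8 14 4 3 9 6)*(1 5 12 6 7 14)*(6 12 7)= (1 2 12 7 8)(3 9 6 5 14 4)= [0, 2, 12, 9, 3, 14, 5, 8, 1, 6, 10, 11, 7, 13, 4]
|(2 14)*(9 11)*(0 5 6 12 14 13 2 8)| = 6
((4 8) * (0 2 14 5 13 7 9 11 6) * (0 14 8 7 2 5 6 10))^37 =(0 9 8 5 11 4 13 10 7 2)(6 14)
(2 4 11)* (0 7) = (0 7)(2 4 11) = [7, 1, 4, 3, 11, 5, 6, 0, 8, 9, 10, 2]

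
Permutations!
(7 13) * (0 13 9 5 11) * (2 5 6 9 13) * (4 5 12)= (0 2 12 4 5 11)(6 9)(7 13)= [2, 1, 12, 3, 5, 11, 9, 13, 8, 6, 10, 0, 4, 7]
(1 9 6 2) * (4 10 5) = (1 9 6 2)(4 10 5) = [0, 9, 1, 3, 10, 4, 2, 7, 8, 6, 5]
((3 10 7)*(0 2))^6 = ((0 2)(3 10 7))^6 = (10)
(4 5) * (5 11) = (4 11 5) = [0, 1, 2, 3, 11, 4, 6, 7, 8, 9, 10, 5]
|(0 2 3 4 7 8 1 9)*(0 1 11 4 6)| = 4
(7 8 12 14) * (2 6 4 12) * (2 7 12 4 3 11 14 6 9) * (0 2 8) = (0 2 9 8 7)(3 11 14 12 6) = [2, 1, 9, 11, 4, 5, 3, 0, 7, 8, 10, 14, 6, 13, 12]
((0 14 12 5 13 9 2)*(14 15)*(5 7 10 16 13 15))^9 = (0 9 16 7 14 5 2 13 10 12 15)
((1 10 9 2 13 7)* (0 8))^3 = (0 8)(1 2)(7 9)(10 13)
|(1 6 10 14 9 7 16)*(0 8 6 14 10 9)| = 8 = |(0 8 6 9 7 16 1 14)|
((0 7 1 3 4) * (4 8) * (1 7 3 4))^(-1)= (0 4 1 8 3)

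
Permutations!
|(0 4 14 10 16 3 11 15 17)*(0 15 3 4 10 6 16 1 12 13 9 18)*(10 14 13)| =24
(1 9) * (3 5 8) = (1 9)(3 5 8) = [0, 9, 2, 5, 4, 8, 6, 7, 3, 1]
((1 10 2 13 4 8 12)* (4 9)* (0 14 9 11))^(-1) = (0 11 13 2 10 1 12 8 4 9 14)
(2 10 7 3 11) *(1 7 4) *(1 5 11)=(1 7 3)(2 10 4 5 11)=[0, 7, 10, 1, 5, 11, 6, 3, 8, 9, 4, 2]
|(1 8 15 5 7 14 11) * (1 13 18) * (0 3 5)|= |(0 3 5 7 14 11 13 18 1 8 15)|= 11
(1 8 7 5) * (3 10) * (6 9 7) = (1 8 6 9 7 5)(3 10) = [0, 8, 2, 10, 4, 1, 9, 5, 6, 7, 3]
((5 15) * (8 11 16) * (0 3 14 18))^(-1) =((0 3 14 18)(5 15)(8 11 16))^(-1) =(0 18 14 3)(5 15)(8 16 11)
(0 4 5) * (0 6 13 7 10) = [4, 1, 2, 3, 5, 6, 13, 10, 8, 9, 0, 11, 12, 7] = (0 4 5 6 13 7 10)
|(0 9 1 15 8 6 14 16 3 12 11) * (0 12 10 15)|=42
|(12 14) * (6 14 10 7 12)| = |(6 14)(7 12 10)| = 6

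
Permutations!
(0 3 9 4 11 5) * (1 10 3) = (0 1 10 3 9 4 11 5) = [1, 10, 2, 9, 11, 0, 6, 7, 8, 4, 3, 5]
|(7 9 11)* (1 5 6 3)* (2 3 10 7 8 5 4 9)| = 11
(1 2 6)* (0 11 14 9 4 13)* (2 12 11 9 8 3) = (0 9 4 13)(1 12 11 14 8 3 2 6) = [9, 12, 6, 2, 13, 5, 1, 7, 3, 4, 10, 14, 11, 0, 8]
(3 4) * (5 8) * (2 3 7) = [0, 1, 3, 4, 7, 8, 6, 2, 5] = (2 3 4 7)(5 8)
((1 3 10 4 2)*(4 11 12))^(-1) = ((1 3 10 11 12 4 2))^(-1) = (1 2 4 12 11 10 3)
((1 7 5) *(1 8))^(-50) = ((1 7 5 8))^(-50) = (1 5)(7 8)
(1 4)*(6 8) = (1 4)(6 8) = [0, 4, 2, 3, 1, 5, 8, 7, 6]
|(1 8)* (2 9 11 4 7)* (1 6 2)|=8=|(1 8 6 2 9 11 4 7)|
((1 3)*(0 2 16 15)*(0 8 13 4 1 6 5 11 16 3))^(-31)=(0 11 4 6 8 2 16 1 5 13 3 15)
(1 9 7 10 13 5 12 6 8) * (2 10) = (1 9 7 2 10 13 5 12 6 8) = [0, 9, 10, 3, 4, 12, 8, 2, 1, 7, 13, 11, 6, 5]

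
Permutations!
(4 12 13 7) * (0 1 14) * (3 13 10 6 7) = (0 1 14)(3 13)(4 12 10 6 7) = [1, 14, 2, 13, 12, 5, 7, 4, 8, 9, 6, 11, 10, 3, 0]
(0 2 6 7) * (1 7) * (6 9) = (0 2 9 6 1 7) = [2, 7, 9, 3, 4, 5, 1, 0, 8, 6]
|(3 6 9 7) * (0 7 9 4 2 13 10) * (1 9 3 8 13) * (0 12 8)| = |(0 7)(1 9 3 6 4 2)(8 13 10 12)| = 12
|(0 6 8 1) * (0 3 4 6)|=|(1 3 4 6 8)|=5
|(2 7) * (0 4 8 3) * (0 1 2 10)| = |(0 4 8 3 1 2 7 10)| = 8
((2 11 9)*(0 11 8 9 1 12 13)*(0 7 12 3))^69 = (13)(0 11 1 3)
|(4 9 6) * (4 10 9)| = 3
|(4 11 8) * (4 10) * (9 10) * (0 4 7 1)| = 8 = |(0 4 11 8 9 10 7 1)|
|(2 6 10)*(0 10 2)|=|(0 10)(2 6)|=2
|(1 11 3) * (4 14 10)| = 3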